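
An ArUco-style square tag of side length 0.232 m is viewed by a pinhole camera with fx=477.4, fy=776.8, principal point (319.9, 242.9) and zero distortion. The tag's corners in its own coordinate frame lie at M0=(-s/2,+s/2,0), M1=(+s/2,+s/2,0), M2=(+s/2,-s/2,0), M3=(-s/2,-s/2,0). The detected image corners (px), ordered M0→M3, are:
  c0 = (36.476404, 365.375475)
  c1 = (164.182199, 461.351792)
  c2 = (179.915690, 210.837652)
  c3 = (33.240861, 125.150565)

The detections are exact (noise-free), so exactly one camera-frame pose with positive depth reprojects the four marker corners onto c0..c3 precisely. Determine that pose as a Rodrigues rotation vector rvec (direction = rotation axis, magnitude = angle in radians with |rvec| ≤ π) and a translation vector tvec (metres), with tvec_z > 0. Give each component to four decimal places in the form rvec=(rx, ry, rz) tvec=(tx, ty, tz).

rvec=(0.3496, 0.3175, 0.2712) tvec=(-0.2984, 0.0450, 0.6480)

Intrinsics K: fx=477.4, fy=776.8, cx=319.9, cy=242.9
Marker side s = 0.232 m; corners in marker frame (Z=0):
  M0 = (-0.1160, +0.1160, 0)
  M1 = (+0.1160, +0.1160, 0)
  M2 = (+0.1160, -0.1160, 0)
  M3 = (-0.1160, -0.1160, 0)
Detected image corners:
  c0 = (36.476404, 365.375475) px
  c1 = (164.182199, 461.351792) px
  c2 = (179.915690, 210.837652) px
  c3 = (33.240861, 125.150565) px
Planar DLT: solve 8×8 A·h = b for H (H[2,2]=1):
  H  [+547.76168 +34.73328 +100.10353]
  H  [+278.26726 +1224.62540 +296.82524]
  H  [-0.39472 +0.57800 +1.00000]
B = K⁻¹H; ‖b₁‖=1.543110, ‖b₂‖=1.543110; λ = 2/(‖b₁‖+‖b₂‖) = 0.648042, sign → tz>0 ⇒ λ=+0.648042
r₁ = λ·B[:,0] = (+0.91496,+0.31213,-0.25579); r₂ = λ·B[:,1] = (-0.20385,+0.90451,+0.37457)
r₃ = r₁×r₂ = (+0.34828,-0.29057,+0.89122); SVD([r₁ r₂ r₃]) → R = UVᵀ:
  R  [+0.91496 -0.20385 +0.34828]
  R  [+0.31213 +0.90451 -0.29057]
  R  [-0.25579 +0.37457 +0.89122]
t = (-0.29836, +0.04499, +0.64804) m
tr R = 2.710686; θ = arccos((tr R − 1)/2) = 0.544583 rad = 31.202°
axis k = ((R−Rᵀ)₃₂, (R−Rᵀ)₁₃, (R−Rᵀ)₂₁) / (2 sinθ) = (+0.641955, +0.583013, +0.497986)
rvec = θ·k = (+0.349598, +0.317499, +0.271195)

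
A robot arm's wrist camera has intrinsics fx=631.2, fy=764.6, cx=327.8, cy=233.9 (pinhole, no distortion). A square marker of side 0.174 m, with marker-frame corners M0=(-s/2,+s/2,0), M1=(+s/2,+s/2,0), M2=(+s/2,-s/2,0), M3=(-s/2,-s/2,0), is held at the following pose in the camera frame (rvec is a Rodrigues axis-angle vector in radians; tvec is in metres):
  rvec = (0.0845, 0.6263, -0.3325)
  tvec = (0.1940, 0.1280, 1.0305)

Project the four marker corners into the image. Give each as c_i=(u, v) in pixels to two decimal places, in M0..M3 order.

Intrinsics K: fx=631.2, fy=764.6, cx=327.8, cy=233.9
Marker side s = 0.174 m; corners in marker frame (Z=0):
  M0 = (-0.0870, +0.0870, 0)
  M1 = (+0.0870, +0.0870, 0)
  M2 = (+0.0870, -0.0870, 0)
  M3 = (-0.0870, -0.0870, 0)
rvec = (0.0845, 0.6263, -0.3325), |rvec| = θ = 0.71411 rad = 40.915°
Rodrigues: sinθ=0.65494, 1−cosθ=0.24432; R = I + sinθ·[k]× + (1−cosθ)·[k]×²:
    [+0.75910 +0.33031 +0.56095]
    [-0.27960 +0.94361 -0.17727]
    [-0.58787 -0.02227 +0.80865]
t = (0.1940, 0.1280, 1.0305) m
M0: Pc = R·M0+t = (+0.15670, +0.23442, +1.07971); u = 631.2·(+0.15670)/1.07971 + 327.8 = 419.4044, v = 764.6·(+0.23442)/1.07971 + 233.9 = 399.9050
M1: Pc = R·M1+t = (+0.28878, +0.18577, +0.97742); u = 631.2·(+0.28878)/0.97742 + 327.8 = 514.2884, v = 764.6·(+0.18577)/0.97742 + 233.9 = 379.2209
M2: Pc = R·M2+t = (+0.23130, +0.02158, +0.98129); u = 631.2·(+0.23130)/0.98129 + 327.8 = 476.5829, v = 764.6·(+0.02158)/0.98129 + 233.9 = 250.7154
M3: Pc = R·M3+t = (+0.09922, +0.07023, +1.08358); u = 631.2·(+0.09922)/1.08358 + 327.8 = 385.5978, v = 764.6·(+0.07023)/1.08358 + 233.9 = 283.4564

c0=(419.40, 399.90) c1=(514.29, 379.22) c2=(476.58, 250.72) c3=(385.60, 283.46)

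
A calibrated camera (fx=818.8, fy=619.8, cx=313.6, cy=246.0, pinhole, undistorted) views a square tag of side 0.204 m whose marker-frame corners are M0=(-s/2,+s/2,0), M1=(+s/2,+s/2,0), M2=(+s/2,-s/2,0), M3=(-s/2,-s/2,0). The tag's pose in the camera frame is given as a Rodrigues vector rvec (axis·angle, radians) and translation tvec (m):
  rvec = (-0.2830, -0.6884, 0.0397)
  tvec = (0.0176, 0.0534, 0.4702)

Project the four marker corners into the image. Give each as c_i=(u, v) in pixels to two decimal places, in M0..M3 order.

Intrinsics K: fx=818.8, fy=619.8, cx=313.6, cy=246.0
Marker side s = 0.204 m; corners in marker frame (Z=0):
  M0 = (-0.1020, +0.1020, 0)
  M1 = (+0.1020, +0.1020, 0)
  M2 = (+0.1020, -0.1020, 0)
  M3 = (-0.1020, -0.1020, 0)
rvec = (-0.2830, -0.6884, 0.0397), |rvec| = θ = 0.74536 rad = 42.706°
Rodrigues: sinθ=0.67824, 1−cosθ=0.26516; R = I + sinθ·[k]× + (1−cosθ)·[k]×²:
    [+0.77307 +0.05686 -0.63177]
    [+0.12911 +0.96102 +0.24447]
    [+0.62104 -0.27056 +0.73560]
t = (0.0176, 0.0534, 0.4702) m
M0: Pc = R·M0+t = (-0.05545, +0.13826, +0.37926); u = 818.8·(-0.05545)/0.37926 + 313.6 = 193.8777, v = 619.8·(+0.13826)/0.37926 + 246.0 = 471.9440
M1: Pc = R·M1+t = (+0.10225, +0.16459, +0.50595); u = 818.8·(+0.10225)/0.50595 + 313.6 = 479.0796, v = 619.8·(+0.16459)/0.50595 + 246.0 = 447.6305
M2: Pc = R·M2+t = (+0.09065, -0.03146, +0.56114); u = 818.8·(+0.09065)/0.56114 + 313.6 = 445.8785, v = 619.8·(-0.03146)/0.56114 + 246.0 = 211.2564
M3: Pc = R·M3+t = (-0.06705, -0.05779, +0.43445); u = 818.8·(-0.06705)/0.43445 + 313.6 = 187.2276, v = 619.8·(-0.05779)/0.43445 + 246.0 = 163.5505

c0=(193.88, 471.94) c1=(479.08, 447.63) c2=(445.88, 211.26) c3=(187.23, 163.55)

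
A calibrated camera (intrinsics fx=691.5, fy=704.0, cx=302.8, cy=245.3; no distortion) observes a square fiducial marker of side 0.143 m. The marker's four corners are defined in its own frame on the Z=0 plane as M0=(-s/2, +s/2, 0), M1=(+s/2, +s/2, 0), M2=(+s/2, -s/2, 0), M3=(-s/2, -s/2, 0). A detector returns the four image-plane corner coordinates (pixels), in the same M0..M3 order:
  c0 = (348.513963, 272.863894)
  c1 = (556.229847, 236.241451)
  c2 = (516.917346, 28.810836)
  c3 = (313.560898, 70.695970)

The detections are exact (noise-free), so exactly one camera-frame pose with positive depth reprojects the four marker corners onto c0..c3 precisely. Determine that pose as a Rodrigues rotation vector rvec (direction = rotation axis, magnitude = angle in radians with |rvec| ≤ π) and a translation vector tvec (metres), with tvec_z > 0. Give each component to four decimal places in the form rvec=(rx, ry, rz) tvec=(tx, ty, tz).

Intrinsics K: fx=691.5, fy=704.0, cx=302.8, cy=245.3
Marker side s = 0.143 m; corners in marker frame (Z=0):
  M0 = (-0.0715, +0.0715, 0)
  M1 = (+0.0715, +0.0715, 0)
  M2 = (+0.0715, -0.0715, 0)
  M3 = (-0.0715, -0.0715, 0)
Detected image corners:
  c0 = (348.513963, 272.863894) px
  c1 = (556.229847, 236.241451) px
  c2 = (516.917346, 28.810836) px
  c3 = (313.560898, 70.695970) px
Planar DLT: solve 8×8 A·h = b for H (H[2,2]=1):
  H  [+1349.92897 +210.87313 +432.17874]
  H  [-305.25663 +1414.86000 +151.61546]
  H  [-0.20116 -0.11198 +1.00000]
B = K⁻¹H; ‖b₁‖=2.082132, ‖b₂‖=2.082132; λ = 2/(‖b₁‖+‖b₂‖) = 0.480277, sign → tz>0 ⇒ λ=+0.480277
r₁ = λ·B[:,0] = (+0.97989,-0.17459,-0.09661); r₂ = λ·B[:,1] = (+0.17001,+0.98397,-0.05378)
r₃ = r₁×r₂ = (+0.10445,+0.03627,+0.99387); SVD([r₁ r₂ r₃]) → R = UVᵀ:
  R  [+0.97989 +0.17001 +0.10445]
  R  [-0.17459 +0.98397 +0.03627]
  R  [-0.09661 -0.05378 +0.99387]
t = (+0.08986, -0.06391, +0.48028) m
tr R = 2.957732; θ = arccos((tr R − 1)/2) = 0.205955 rad = 11.800°
axis k = ((R−Rᵀ)₃₂, (R−Rᵀ)₁₃, (R−Rᵀ)₂₁) / (2 sinθ) = (-0.220183, +0.491601, -0.842525)
rvec = θ·k = (-0.045348, +0.101248, -0.173523)

rvec=(-0.0453, 0.1012, -0.1735) tvec=(0.0899, -0.0639, 0.4803)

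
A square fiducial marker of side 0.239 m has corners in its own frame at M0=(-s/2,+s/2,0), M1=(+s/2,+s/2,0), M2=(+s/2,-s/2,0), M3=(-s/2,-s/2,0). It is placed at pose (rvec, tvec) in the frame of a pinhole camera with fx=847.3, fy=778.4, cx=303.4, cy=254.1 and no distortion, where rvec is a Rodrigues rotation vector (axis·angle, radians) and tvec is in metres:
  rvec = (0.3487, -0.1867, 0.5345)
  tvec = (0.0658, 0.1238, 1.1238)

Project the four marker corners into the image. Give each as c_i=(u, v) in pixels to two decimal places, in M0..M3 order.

c0=(229.41, 367.77) c1=(377.44, 434.50) c2=(476.93, 311.85) c3=(325.61, 233.70)

Intrinsics K: fx=847.3, fy=778.4, cx=303.4, cy=254.1
Marker side s = 0.239 m; corners in marker frame (Z=0):
  M0 = (-0.1195, +0.1195, 0)
  M1 = (+0.1195, +0.1195, 0)
  M2 = (+0.1195, -0.1195, 0)
  M3 = (-0.1195, -0.1195, 0)
rvec = (0.3487, -0.1867, 0.5345), |rvec| = θ = 0.66494 rad = 38.098°
Rodrigues: sinθ=0.61701, 1−cosθ=0.21304; R = I + sinθ·[k]× + (1−cosθ)·[k]×²:
    [+0.84555 -0.52734 -0.08344]
    [+0.46461 +0.80375 -0.37165]
    [+0.26305 +0.27548 +0.92462]
t = (0.0658, 0.1238, 1.1238) m
M0: Pc = R·M0+t = (-0.09826, +0.16433, +1.12529); u = 847.3·(-0.09826)/1.12529 + 303.4 = 229.4135, v = 778.4·(+0.16433)/1.12529 + 254.1 = 367.7716
M1: Pc = R·M1+t = (+0.10383, +0.27537, +1.18815); u = 847.3·(+0.10383)/1.18815 + 303.4 = 377.4400, v = 778.4·(+0.27537)/1.18815 + 254.1 = 434.5033
M2: Pc = R·M2+t = (+0.22986, +0.08327, +1.12231); u = 847.3·(+0.22986)/1.12231 + 303.4 = 476.9348, v = 778.4·(+0.08327)/1.12231 + 254.1 = 311.8546
M3: Pc = R·M3+t = (+0.02777, -0.02777, +1.05945); u = 847.3·(+0.02777)/1.05945 + 303.4 = 325.6132, v = 778.4·(-0.02777)/1.05945 + 254.1 = 233.6977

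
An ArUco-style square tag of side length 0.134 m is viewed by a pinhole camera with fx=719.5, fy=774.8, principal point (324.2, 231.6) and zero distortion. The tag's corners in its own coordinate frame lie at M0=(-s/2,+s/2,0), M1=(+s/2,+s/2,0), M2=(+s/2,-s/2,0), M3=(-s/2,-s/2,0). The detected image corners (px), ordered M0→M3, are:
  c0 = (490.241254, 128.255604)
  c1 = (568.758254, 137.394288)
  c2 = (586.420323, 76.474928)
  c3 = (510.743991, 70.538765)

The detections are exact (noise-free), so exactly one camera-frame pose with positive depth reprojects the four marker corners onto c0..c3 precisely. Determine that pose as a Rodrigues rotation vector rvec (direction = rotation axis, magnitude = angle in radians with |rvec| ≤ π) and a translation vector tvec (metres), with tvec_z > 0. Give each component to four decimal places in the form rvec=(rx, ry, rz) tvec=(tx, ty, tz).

rvec=(-0.5736, 0.4065, 0.3064) tvec=(0.3767, -0.2111, 1.2655)

Intrinsics K: fx=719.5, fy=774.8, cx=324.2, cy=231.6
Marker side s = 0.134 m; corners in marker frame (Z=0):
  M0 = (-0.0670, +0.0670, 0)
  M1 = (+0.0670, +0.0670, 0)
  M2 = (+0.0670, -0.0670, 0)
  M3 = (-0.0670, -0.0670, 0)
Detected image corners:
  c0 = (490.241254, 128.255604) px
  c1 = (568.758254, 137.394288) px
  c2 = (586.420323, 76.474928) px
  c3 = (510.743991, 70.538765) px
Planar DLT: solve 8×8 A·h = b for H (H[2,2]=1):
  H  [+382.79109 -338.47413 +538.35180]
  H  [+19.15486 +404.91019 +102.35395]
  H  [-0.35674 -0.36327 +1.00000]
B = K⁻¹H; ‖b₁‖=0.790221, ‖b₂‖=0.790221; λ = 2/(‖b₁‖+‖b₂‖) = 1.265469, sign → tz>0 ⇒ λ=+1.265469
r₁ = λ·B[:,0] = (+0.87668,+0.16623,-0.45145); r₂ = λ·B[:,1] = (-0.38818,+0.79875,-0.45970)
r₃ = r₁×r₂ = (+0.28418,+0.57825,+0.76477); SVD([r₁ r₂ r₃]) → R = UVᵀ:
  R  [+0.87668 -0.38818 +0.28418]
  R  [+0.16623 +0.79875 +0.57825]
  R  [-0.45145 -0.45970 +0.76477]
t = (+0.37665, -0.21110, +1.26547) m
tr R = 2.440191; θ = arccos((tr R − 1)/2) = 0.766857 rad = 43.938°
axis k = ((R−Rᵀ)₃₂, (R−Rᵀ)₁₃, (R−Rᵀ)₂₁) / (2 sinθ) = (-0.747938, +0.530083, +0.399501)
rvec = θ·k = (-0.573561, +0.406497, +0.306360)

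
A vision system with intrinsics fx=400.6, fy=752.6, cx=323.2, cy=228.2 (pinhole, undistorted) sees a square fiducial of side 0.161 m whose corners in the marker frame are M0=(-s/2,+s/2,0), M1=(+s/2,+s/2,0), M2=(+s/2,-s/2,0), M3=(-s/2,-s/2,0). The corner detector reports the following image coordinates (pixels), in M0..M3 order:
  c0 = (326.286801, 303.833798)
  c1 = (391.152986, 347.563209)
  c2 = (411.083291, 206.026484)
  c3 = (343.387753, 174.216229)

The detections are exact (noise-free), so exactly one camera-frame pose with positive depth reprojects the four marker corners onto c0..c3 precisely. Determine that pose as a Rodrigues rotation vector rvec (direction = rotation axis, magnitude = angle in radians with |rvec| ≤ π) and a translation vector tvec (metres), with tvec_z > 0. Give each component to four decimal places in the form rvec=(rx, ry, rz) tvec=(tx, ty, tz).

Intrinsics K: fx=400.6, fy=752.6, cx=323.2, cy=228.2
Marker side s = 0.161 m; corners in marker frame (Z=0):
  M0 = (-0.0805, +0.0805, 0)
  M1 = (+0.0805, +0.0805, 0)
  M2 = (+0.0805, -0.0805, 0)
  M3 = (-0.0805, -0.0805, 0)
Detected image corners:
  c0 = (326.286801, 303.833798) px
  c1 = (391.152986, 347.563209) px
  c2 = (411.083291, 206.026484) px
  c3 = (343.387753, 174.216229) px
Planar DLT: solve 8×8 A·h = b for H (H[2,2]=1):
  H  [+199.96448 -76.15492 +366.36545]
  H  [+86.56850 +867.32376 +257.60564]
  H  [-0.57515 +0.10447 +1.00000]
B = K⁻¹H; ‖b₁‖=1.158579, ‖b₂‖=1.158579; λ = 2/(‖b₁‖+‖b₂‖) = 0.863126, sign → tz>0 ⇒ λ=+0.863126
r₁ = λ·B[:,0] = (+0.83136,+0.24981,-0.49643); r₂ = λ·B[:,1] = (-0.23683,+0.96736,+0.09017)
r₃ = r₁×r₂ = (+0.50275,+0.04261,+0.86338); SVD([r₁ r₂ r₃]) → R = UVᵀ:
  R  [+0.83136 -0.23683 +0.50275]
  R  [+0.24981 +0.96736 +0.04261]
  R  [-0.49643 +0.09017 +0.86338]
t = (+0.09300, +0.03372, +0.86313) m
tr R = 2.662094; θ = arccos((tr R − 1)/2) = 0.589809 rad = 33.794°
axis k = ((R−Rᵀ)₃₂, (R−Rᵀ)₁₃, (R−Rᵀ)₂₁) / (2 sinθ) = (+0.042757, +0.898219, +0.437465)
rvec = θ·k = (+0.025218, +0.529777, +0.258021)

rvec=(0.0252, 0.5298, 0.2580) tvec=(0.0930, 0.0337, 0.8631)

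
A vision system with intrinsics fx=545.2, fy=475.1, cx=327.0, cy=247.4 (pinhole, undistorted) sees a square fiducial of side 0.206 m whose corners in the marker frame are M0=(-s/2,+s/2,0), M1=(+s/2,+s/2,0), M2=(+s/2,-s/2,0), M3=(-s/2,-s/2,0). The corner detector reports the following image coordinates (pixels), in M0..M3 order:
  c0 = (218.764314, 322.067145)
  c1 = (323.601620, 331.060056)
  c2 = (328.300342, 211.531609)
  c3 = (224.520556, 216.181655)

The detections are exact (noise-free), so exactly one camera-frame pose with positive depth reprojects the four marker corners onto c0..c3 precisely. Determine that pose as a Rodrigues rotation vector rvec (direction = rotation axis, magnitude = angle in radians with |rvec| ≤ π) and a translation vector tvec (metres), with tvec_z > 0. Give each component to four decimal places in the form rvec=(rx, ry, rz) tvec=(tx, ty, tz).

rvec=(-0.0761, 0.5363, 0.0150) tvec=(-0.0901, 0.0409, 0.8719)

Intrinsics K: fx=545.2, fy=475.1, cx=327.0, cy=247.4
Marker side s = 0.206 m; corners in marker frame (Z=0):
  M0 = (-0.1030, +0.1030, 0)
  M1 = (+0.1030, +0.1030, 0)
  M2 = (+0.1030, -0.1030, 0)
  M3 = (-0.1030, -0.1030, 0)
Detected image corners:
  c0 = (218.764314, 322.067145) px
  c1 = (323.601620, 331.060056) px
  c2 = (328.300342, 211.531609) px
  c3 = (224.520556, 216.181655) px
Planar DLT: solve 8×8 A·h = b for H (H[2,2]=1):
  H  [+345.85976 -47.04823 +270.66941]
  H  [-148.09664 +523.88689 +269.68842]
  H  [-0.58610 -0.07859 +1.00000]
B = K⁻¹H; ‖b₁‖=1.146977, ‖b₂‖=1.146977; λ = 2/(‖b₁‖+‖b₂‖) = 0.871857, sign → tz>0 ⇒ λ=+0.871857
r₁ = λ·B[:,0] = (+0.85957,-0.00568,-0.51099); r₂ = λ·B[:,1] = (-0.03414,+0.99707,-0.06852)
r₃ = r₁×r₂ = (+0.50988,+0.07634,+0.85685); SVD([r₁ r₂ r₃]) → R = UVᵀ:
  R  [+0.85957 -0.03414 +0.50988]
  R  [-0.00568 +0.99707 +0.07634]
  R  [-0.51099 -0.06852 +0.85685]
t = (-0.09008, +0.04090, +0.87186) m
tr R = 2.713481; θ = arccos((tr R − 1)/2) = 0.541880 rad = 31.047°
axis k = ((R−Rᵀ)₃₂, (R−Rᵀ)₁₃, (R−Rᵀ)₂₁) / (2 sinθ) = (-0.140436, +0.989705, +0.027591)
rvec = θ·k = (-0.076100, +0.536302, +0.014951)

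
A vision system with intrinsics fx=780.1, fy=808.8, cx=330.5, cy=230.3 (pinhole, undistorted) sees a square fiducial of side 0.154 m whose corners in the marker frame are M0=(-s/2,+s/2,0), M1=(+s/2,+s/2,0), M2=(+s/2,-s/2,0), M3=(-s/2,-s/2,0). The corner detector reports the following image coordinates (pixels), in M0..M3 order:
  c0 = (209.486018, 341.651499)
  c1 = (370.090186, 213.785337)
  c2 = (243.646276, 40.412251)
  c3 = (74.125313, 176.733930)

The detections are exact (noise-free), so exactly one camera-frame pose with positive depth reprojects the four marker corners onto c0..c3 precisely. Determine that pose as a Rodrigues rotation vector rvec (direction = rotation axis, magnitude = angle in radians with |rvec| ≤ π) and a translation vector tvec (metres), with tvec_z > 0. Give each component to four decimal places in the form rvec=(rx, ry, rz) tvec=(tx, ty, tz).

Intrinsics K: fx=780.1, fy=808.8, cx=330.5, cy=230.3
Marker side s = 0.154 m; corners in marker frame (Z=0):
  M0 = (-0.0770, +0.0770, 0)
  M1 = (+0.0770, +0.0770, 0)
  M2 = (+0.0770, -0.0770, 0)
  M3 = (-0.0770, -0.0770, 0)
Detected image corners:
  c0 = (209.486018, 341.651499) px
  c1 = (370.090186, 213.785337) px
  c2 = (243.646276, 40.412251) px
  c3 = (74.125313, 176.733930) px
Planar DLT: solve 8×8 A·h = b for H (H[2,2]=1):
  H  [+1063.97875 +934.34473 +226.03103]
  H  [-863.00171 +1170.82487 +195.75078]
  H  [-0.03129 +0.37560 +1.00000]
B = K⁻¹H; ‖b₁‖=1.736987, ‖b₂‖=1.736987; λ = 2/(‖b₁‖+‖b₂‖) = 0.575709, sign → tz>0 ⇒ λ=+0.575709
r₁ = λ·B[:,0] = (+0.79284,-0.60916,-0.01801); r₂ = λ·B[:,1] = (+0.59793,+0.77183,+0.21623)
r₃ = r₁×r₂ = (-0.11782,-0.18221,+0.97618); SVD([r₁ r₂ r₃]) → R = UVᵀ:
  R  [+0.79284 +0.59793 -0.11782]
  R  [-0.60916 +0.77183 -0.18221]
  R  [-0.01801 +0.21623 +0.97618]
t = (-0.07710, -0.02459, +0.57571) m
tr R = 2.540847; θ = arccos((tr R − 1)/2) = 0.691291 rad = 39.608°
axis k = ((R−Rᵀ)₃₂, (R−Rᵀ)₁₃, (R−Rᵀ)₂₁) / (2 sinθ) = (+0.312489, -0.078276, -0.946691)
rvec = θ·k = (+0.216021, -0.054111, -0.654439)

rvec=(0.2160, -0.0541, -0.6544) tvec=(-0.0771, -0.0246, 0.5757)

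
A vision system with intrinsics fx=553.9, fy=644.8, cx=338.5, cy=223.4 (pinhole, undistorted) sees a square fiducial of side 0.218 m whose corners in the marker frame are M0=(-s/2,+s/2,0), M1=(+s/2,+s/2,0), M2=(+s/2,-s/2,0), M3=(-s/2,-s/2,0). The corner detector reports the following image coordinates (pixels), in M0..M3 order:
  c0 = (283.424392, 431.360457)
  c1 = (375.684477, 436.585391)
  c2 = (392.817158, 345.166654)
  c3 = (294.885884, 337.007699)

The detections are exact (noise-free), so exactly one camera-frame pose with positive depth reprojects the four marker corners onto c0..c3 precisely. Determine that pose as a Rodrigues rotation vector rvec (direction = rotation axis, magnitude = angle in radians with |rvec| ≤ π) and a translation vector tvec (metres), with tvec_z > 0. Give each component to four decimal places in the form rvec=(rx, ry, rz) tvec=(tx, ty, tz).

Intrinsics K: fx=553.9, fy=644.8, cx=338.5, cy=223.4
Marker side s = 0.218 m; corners in marker frame (Z=0):
  M0 = (-0.1090, +0.1090, 0)
  M1 = (+0.1090, +0.1090, 0)
  M2 = (+0.1090, -0.1090, 0)
  M3 = (-0.1090, -0.1090, 0)
Detected image corners:
  c0 = (283.424392, 431.360457) px
  c1 = (375.684477, 436.585391) px
  c2 = (392.817158, 345.166654) px
  c3 = (294.885884, 337.007699) px
Planar DLT: solve 8×8 A·h = b for H (H[2,2]=1):
  H  [+477.50383 +32.62007 +337.11717]
  H  [+78.47679 +539.21996 +389.05432]
  H  [+0.12385 +0.29218 +1.00000]
B = K⁻¹H; ‖b₁‖=0.799974, ‖b₂‖=0.799974; λ = 2/(‖b₁‖+‖b₂‖) = 1.250041, sign → tz>0 ⇒ λ=+1.250041
r₁ = λ·B[:,0] = (+0.98302,+0.09850,+0.15481); r₂ = λ·B[:,1] = (-0.14959,+0.91882,+0.36524)
r₃ = r₁×r₂ = (-0.10627,-0.38220,+0.91795); SVD([r₁ r₂ r₃]) → R = UVᵀ:
  R  [+0.98302 -0.14959 -0.10627]
  R  [+0.09850 +0.91882 -0.38220]
  R  [+0.15481 +0.36524 +0.91795]
t = (-0.00312, +0.32115, +1.25004) m
tr R = 2.819787; θ = arccos((tr R − 1)/2) = 0.427768 rad = 24.509°
axis k = ((R−Rᵀ)₃₂, (R−Rᵀ)₁₃, (R−Rᵀ)₂₁) / (2 sinθ) = (+0.900870, -0.314675, +0.299019)
rvec = θ·k = (+0.385364, -0.134608, +0.127911)

rvec=(0.3854, -0.1346, 0.1279) tvec=(-0.0031, 0.3211, 1.2500)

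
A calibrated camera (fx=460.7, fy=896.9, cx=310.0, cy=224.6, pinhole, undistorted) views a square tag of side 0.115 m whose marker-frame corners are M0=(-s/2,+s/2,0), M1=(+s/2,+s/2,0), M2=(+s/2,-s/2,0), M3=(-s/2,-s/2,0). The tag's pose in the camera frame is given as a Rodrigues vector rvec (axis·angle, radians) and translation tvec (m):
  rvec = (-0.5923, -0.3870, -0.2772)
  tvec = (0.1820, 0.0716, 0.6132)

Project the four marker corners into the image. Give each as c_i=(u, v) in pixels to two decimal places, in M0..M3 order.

c0=(434.45, 425.48) c1=(501.87, 385.20) c2=(457.08, 248.37) c3=(392.19, 274.04)

Intrinsics K: fx=460.7, fy=896.9, cx=310.0, cy=224.6
Marker side s = 0.115 m; corners in marker frame (Z=0):
  M0 = (-0.0575, +0.0575, 0)
  M1 = (+0.0575, +0.0575, 0)
  M2 = (+0.0575, -0.0575, 0)
  M3 = (-0.0575, -0.0575, 0)
rvec = (-0.5923, -0.3870, -0.2772), |rvec| = θ = 0.75989 rad = 43.538°
Rodrigues: sinθ=0.68884, 1−cosθ=0.27509; R = I + sinθ·[k]× + (1−cosθ)·[k]×²:
    [+0.89204 +0.36048 -0.27260]
    [-0.14208 +0.79626 +0.58803]
    [+0.42903 -0.48582 +0.76152]
t = (0.1820, 0.0716, 0.6132) m
M0: Pc = R·M0+t = (+0.15144, +0.12555, +0.56060); u = 460.7·(+0.15144)/0.56060 + 310.0 = 434.4500, v = 896.9·(+0.12555)/0.56060 + 224.6 = 425.4758
M1: Pc = R·M1+t = (+0.25402, +0.10922, +0.60994); u = 460.7·(+0.25402)/0.60994 + 310.0 = 501.8682, v = 896.9·(+0.10922)/0.60994 + 224.6 = 385.1996
M2: Pc = R·M2+t = (+0.21256, +0.01765, +0.66580); u = 460.7·(+0.21256)/0.66580 + 310.0 = 457.0832, v = 896.9·(+0.01765)/0.66580 + 224.6 = 248.3696
M3: Pc = R·M3+t = (+0.10998, +0.03398, +0.61646); u = 460.7·(+0.10998)/0.61646 + 310.0 = 392.1907, v = 896.9·(+0.03398)/0.61646 + 224.6 = 274.0444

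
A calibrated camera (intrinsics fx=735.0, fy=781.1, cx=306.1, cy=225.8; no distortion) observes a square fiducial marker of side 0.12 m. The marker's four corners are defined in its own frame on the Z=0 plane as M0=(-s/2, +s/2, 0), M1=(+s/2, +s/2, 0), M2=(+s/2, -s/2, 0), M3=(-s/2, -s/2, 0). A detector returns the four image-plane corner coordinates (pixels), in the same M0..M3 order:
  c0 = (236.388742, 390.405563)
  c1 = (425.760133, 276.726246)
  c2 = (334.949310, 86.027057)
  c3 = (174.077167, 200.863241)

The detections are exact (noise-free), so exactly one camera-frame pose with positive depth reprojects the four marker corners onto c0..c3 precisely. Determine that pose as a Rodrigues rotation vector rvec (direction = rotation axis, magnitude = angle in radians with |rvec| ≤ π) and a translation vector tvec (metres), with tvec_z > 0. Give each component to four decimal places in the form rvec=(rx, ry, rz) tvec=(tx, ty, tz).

rvec=(-0.3748, 0.4005, -0.4737) tvec=(-0.0108, 0.0047, 0.4105)

Intrinsics K: fx=735.0, fy=781.1, cx=306.1, cy=225.8
Marker side s = 0.12 m; corners in marker frame (Z=0):
  M0 = (-0.0600, +0.0600, 0)
  M1 = (+0.0600, +0.0600, 0)
  M2 = (+0.0600, -0.0600, 0)
  M3 = (-0.0600, -0.0600, 0)
Detected image corners:
  c0 = (236.388742, 390.405563) px
  c1 = (425.760133, 276.726246) px
  c2 = (334.949310, 86.027057) px
  c3 = (174.077167, 200.863241) px
Planar DLT: solve 8×8 A·h = b for H (H[2,2]=1):
  H  [+1251.08327 +323.80925 +286.76552]
  H  [-1115.97160 +1332.17711 +234.83009]
  H  [-0.68559 -1.05643 +1.00000]
B = K⁻¹H; ‖b₁‖=2.436207, ‖b₂‖=2.436207; λ = 2/(‖b₁‖+‖b₂‖) = 0.410474, sign → tz>0 ⇒ λ=+0.410474
r₁ = λ·B[:,0] = (+0.81589,-0.50510,-0.28142); r₂ = λ·B[:,1] = (+0.36143,+0.82543,-0.43364)
r₃ = r₁×r₂ = (+0.45132,+0.25209,+0.85602); SVD([r₁ r₂ r₃]) → R = UVᵀ:
  R  [+0.81589 +0.36143 +0.45132]
  R  [-0.50510 +0.82543 +0.25209]
  R  [-0.28142 -0.43364 +0.85602]
t = (-0.01080, +0.00475, +0.41047) m
tr R = 2.497331; θ = arccos((tr R − 1)/2) = 0.724749 rad = 41.525°
axis k = ((R−Rᵀ)₃₂, (R−Rᵀ)₁₃, (R−Rᵀ)₂₁) / (2 sinθ) = (-0.517178, +0.552637, -0.653543)
rvec = θ·k = (-0.374824, +0.400523, -0.473655)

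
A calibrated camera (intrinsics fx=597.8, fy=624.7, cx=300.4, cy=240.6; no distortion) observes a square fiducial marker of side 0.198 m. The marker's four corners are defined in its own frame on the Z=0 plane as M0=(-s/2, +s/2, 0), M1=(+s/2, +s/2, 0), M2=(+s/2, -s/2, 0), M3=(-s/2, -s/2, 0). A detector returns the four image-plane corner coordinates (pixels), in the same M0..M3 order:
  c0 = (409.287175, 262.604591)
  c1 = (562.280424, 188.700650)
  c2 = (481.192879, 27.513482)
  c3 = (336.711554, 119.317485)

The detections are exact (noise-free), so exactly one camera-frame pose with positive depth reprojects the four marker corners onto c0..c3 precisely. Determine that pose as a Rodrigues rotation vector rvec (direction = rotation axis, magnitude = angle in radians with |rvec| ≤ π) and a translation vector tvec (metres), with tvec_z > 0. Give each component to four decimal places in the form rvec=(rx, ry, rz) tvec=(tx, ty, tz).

Intrinsics K: fx=597.8, fy=624.7, cx=300.4, cy=240.6
Marker side s = 0.198 m; corners in marker frame (Z=0):
  M0 = (-0.0990, +0.0990, 0)
  M1 = (+0.0990, +0.0990, 0)
  M2 = (+0.0990, -0.0990, 0)
  M3 = (-0.0990, -0.0990, 0)
Detected image corners:
  c0 = (409.287175, 262.604591) px
  c1 = (562.280424, 188.700650) px
  c2 = (481.192879, 27.513482) px
  c3 = (336.711554, 119.317485) px
Planar DLT: solve 8×8 A·h = b for H (H[2,2]=1):
  H  [+488.93150 +392.97948 +443.10392]
  H  [-506.06581 +768.31932 +152.04292]
  H  [-0.58631 +0.01383 +1.00000]
B = K⁻¹H; ‖b₁‖=1.386659, ‖b₂‖=1.386659; λ = 2/(‖b₁‖+‖b₂‖) = 0.721158, sign → tz>0 ⇒ λ=+0.721158
r₁ = λ·B[:,0] = (+0.80230,-0.42136,-0.42282); r₂ = λ·B[:,1] = (+0.46906,+0.88311,+0.00998)
r₃ = r₁×r₂ = (+0.36920,-0.20633,+0.90616); SVD([r₁ r₂ r₃]) → R = UVᵀ:
  R  [+0.80230 +0.46906 +0.36920]
  R  [-0.42136 +0.88311 -0.20633]
  R  [-0.42282 +0.00998 +0.90616]
t = (+0.17215, -0.10223, +0.72116) m
tr R = 2.591564; θ = arccos((tr R − 1)/2) = 0.650498 rad = 37.271°
axis k = ((R−Rᵀ)₃₂, (R−Rᵀ)₁₃, (R−Rᵀ)₂₁) / (2 sinθ) = (+0.178596, +0.653930, -0.735173)
rvec = θ·k = (+0.116176, +0.425380, -0.478229)

rvec=(0.1162, 0.4254, -0.4782) tvec=(0.1722, -0.1022, 0.7212)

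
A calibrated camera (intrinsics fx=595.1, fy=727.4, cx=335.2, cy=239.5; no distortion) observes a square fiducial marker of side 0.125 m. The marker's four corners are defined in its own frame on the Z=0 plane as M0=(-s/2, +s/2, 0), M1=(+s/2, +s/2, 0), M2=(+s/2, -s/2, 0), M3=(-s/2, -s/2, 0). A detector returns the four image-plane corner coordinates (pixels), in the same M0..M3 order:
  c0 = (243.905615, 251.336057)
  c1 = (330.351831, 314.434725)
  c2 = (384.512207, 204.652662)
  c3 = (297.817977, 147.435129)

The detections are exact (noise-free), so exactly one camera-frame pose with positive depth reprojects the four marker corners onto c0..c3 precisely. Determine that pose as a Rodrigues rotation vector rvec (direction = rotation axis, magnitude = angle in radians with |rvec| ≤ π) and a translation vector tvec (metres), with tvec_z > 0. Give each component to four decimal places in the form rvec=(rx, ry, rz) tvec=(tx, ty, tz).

Intrinsics K: fx=595.1, fy=727.4, cx=335.2, cy=239.5
Marker side s = 0.125 m; corners in marker frame (Z=0):
  M0 = (-0.0625, +0.0625, 0)
  M1 = (+0.0625, +0.0625, 0)
  M2 = (+0.0625, -0.0625, 0)
  M3 = (-0.0625, -0.0625, 0)
Detected image corners:
  c0 = (243.905615, 251.336057) px
  c1 = (330.351831, 314.434725) px
  c2 = (384.512207, 204.652662) px
  c3 = (297.817977, 147.435129) px
Planar DLT: solve 8×8 A·h = b for H (H[2,2]=1):
  H  [+587.21089 -490.83651 +313.55438]
  H  [+404.03002 +811.45979 +228.21167]
  H  [-0.33539 -0.18643 +1.00000]
B = K⁻¹H; ‖b₁‖=1.392138, ‖b₂‖=1.392138; λ = 2/(‖b₁‖+‖b₂‖) = 0.718320, sign → tz>0 ⇒ λ=+0.718320
r₁ = λ·B[:,0] = (+0.84450,+0.47831,-0.24092); r₂ = λ·B[:,1] = (-0.51704,+0.84542,-0.13392)
r₃ = r₁×r₂ = (+0.13962,+0.23766,+0.96126); SVD([r₁ r₂ r₃]) → R = UVᵀ:
  R  [+0.84450 -0.51704 +0.13962]
  R  [+0.47831 +0.84542 +0.23766]
  R  [-0.24092 -0.13392 +0.96126]
t = (-0.02613, -0.01115, +0.71832) m
tr R = 2.651183; θ = arccos((tr R − 1)/2) = 0.599547 rad = 34.351°
axis k = ((R−Rᵀ)₃₂, (R−Rᵀ)₁₃, (R−Rᵀ)₂₁) / (2 sinθ) = (-0.329251, +0.337201, +0.881980)
rvec = θ·k = (-0.197402, +0.202168, +0.528788)

rvec=(-0.1974, 0.2022, 0.5288) tvec=(-0.0261, -0.0111, 0.7183)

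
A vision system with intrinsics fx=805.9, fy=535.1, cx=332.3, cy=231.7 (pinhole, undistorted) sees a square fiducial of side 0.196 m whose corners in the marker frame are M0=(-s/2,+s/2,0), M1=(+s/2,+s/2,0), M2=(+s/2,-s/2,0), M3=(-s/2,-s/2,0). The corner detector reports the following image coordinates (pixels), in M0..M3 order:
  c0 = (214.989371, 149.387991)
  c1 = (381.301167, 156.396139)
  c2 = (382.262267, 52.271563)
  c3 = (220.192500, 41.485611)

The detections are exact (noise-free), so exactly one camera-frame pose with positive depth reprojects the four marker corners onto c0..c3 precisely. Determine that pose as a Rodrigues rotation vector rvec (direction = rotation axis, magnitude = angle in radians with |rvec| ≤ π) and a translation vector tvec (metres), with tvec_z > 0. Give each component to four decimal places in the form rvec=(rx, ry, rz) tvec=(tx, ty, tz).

rvec=(-0.1208, -0.1864, 0.0248) tvec=(-0.0367, -0.2356, 0.9524)

Intrinsics K: fx=805.9, fy=535.1, cx=332.3, cy=231.7
Marker side s = 0.196 m; corners in marker frame (Z=0):
  M0 = (-0.0980, +0.0980, 0)
  M1 = (+0.0980, +0.0980, 0)
  M2 = (+0.0980, -0.0980, 0)
  M3 = (-0.0980, -0.0980, 0)
Detected image corners:
  c0 = (214.989371, 149.387991) px
  c1 = (381.301167, 156.396139) px
  c2 = (382.262267, 52.271563) px
  c3 = (220.192500, 41.485611) px
Planar DLT: solve 8×8 A·h = b for H (H[2,2]=1):
  H  [+895.28301 -53.94104 +301.25499]
  H  [+64.74921 +527.89778 +99.30332]
  H  [+0.19257 -0.12820 +1.00000]
B = K⁻¹H; ‖b₁‖=1.050003, ‖b₂‖=1.050003; λ = 2/(‖b₁‖+‖b₂‖) = 0.952378, sign → tz>0 ⇒ λ=+0.952378
r₁ = λ·B[:,0] = (+0.98239,+0.03583,+0.18340); r₂ = λ·B[:,1] = (-0.01340,+0.99243,-0.12210)
r₃ = r₁×r₂ = (-0.18639,+0.11749,+0.97543); SVD([r₁ r₂ r₃]) → R = UVᵀ:
  R  [+0.98239 -0.01340 -0.18639]
  R  [+0.03583 +0.99243 +0.11749]
  R  [+0.18340 -0.12210 +0.97543]
t = (-0.03669, -0.23564, +0.95238) m
tr R = 2.950239; θ = arccos((tr R − 1)/2) = 0.223536 rad = 12.808°
axis k = ((R−Rᵀ)₃₂, (R−Rᵀ)₁₃, (R−Rᵀ)₂₁) / (2 sinθ) = (-0.540385, -0.834059, +0.111038)
rvec = θ·k = (-0.120795, -0.186442, +0.024821)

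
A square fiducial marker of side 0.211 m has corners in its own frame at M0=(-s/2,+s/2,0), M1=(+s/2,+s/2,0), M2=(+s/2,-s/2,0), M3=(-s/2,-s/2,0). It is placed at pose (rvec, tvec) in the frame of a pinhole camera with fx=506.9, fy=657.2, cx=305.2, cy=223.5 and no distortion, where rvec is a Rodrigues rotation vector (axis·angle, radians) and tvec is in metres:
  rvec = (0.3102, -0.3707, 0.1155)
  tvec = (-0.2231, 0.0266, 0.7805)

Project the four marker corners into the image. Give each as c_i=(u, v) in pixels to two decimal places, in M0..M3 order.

c0=(82.49, 326.47) c1=(219.81, 325.82) c2=(236.12, 167.40) c3=(89.34, 150.59)

Intrinsics K: fx=506.9, fy=657.2, cx=305.2, cy=223.5
Marker side s = 0.211 m; corners in marker frame (Z=0):
  M0 = (-0.1055, +0.1055, 0)
  M1 = (+0.1055, +0.1055, 0)
  M2 = (+0.1055, -0.1055, 0)
  M3 = (-0.1055, -0.1055, 0)
rvec = (0.3102, -0.3707, 0.1155), |rvec| = θ = 0.49697 rad = 28.474°
Rodrigues: sinθ=0.47677, 1−cosθ=0.12097; R = I + sinθ·[k]× + (1−cosθ)·[k]×²:
    [+0.92616 -0.16713 -0.33808]
    [+0.05448 +0.94634 -0.31856]
    [+0.37318 +0.27662 +0.88556]
t = (-0.2231, 0.0266, 0.7805) m
M0: Pc = R·M0+t = (-0.33844, +0.12069, +0.77031); u = 506.9·(-0.33844)/0.77031 + 305.2 = 82.4905, v = 657.2·(+0.12069)/0.77031 + 223.5 = 326.4684
M1: Pc = R·M1+t = (-0.14302, +0.13219, +0.84905); u = 506.9·(-0.14302)/0.84905 + 305.2 = 219.8133, v = 657.2·(+0.13219)/0.84905 + 223.5 = 325.8173
M2: Pc = R·M2+t = (-0.10776, -0.06749, +0.79069); u = 506.9·(-0.10776)/0.79069 + 305.2 = 236.1174, v = 657.2·(-0.06749)/0.79069 + 223.5 = 167.4034
M3: Pc = R·M3+t = (-0.30318, -0.07899, +0.71195); u = 506.9·(-0.30318)/0.71195 + 305.2 = 89.3399, v = 657.2·(-0.07899)/0.71195 + 223.5 = 150.5875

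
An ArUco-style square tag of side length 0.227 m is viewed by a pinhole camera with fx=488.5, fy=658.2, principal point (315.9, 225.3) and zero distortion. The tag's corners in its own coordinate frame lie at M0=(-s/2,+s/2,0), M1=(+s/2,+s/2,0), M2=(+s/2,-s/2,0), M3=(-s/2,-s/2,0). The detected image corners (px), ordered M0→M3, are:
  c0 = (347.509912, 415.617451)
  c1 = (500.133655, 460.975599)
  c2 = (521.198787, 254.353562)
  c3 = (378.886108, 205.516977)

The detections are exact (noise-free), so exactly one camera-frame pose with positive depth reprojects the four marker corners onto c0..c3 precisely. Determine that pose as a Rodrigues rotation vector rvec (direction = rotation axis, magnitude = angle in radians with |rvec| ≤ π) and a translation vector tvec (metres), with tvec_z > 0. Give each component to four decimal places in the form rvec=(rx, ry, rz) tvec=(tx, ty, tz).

rvec=(-0.1903, -0.1216, 0.2324) tvec=(0.1779, 0.1140, 0.7089)

Intrinsics K: fx=488.5, fy=658.2, cx=315.9, cy=225.3
Marker side s = 0.227 m; corners in marker frame (Z=0):
  M0 = (-0.1135, +0.1135, 0)
  M1 = (+0.1135, +0.1135, 0)
  M2 = (+0.1135, -0.1135, 0)
  M3 = (-0.1135, -0.1135, 0)
Detected image corners:
  c0 = (347.509912, 415.617451) px
  c1 = (500.133655, 460.975599) px
  c2 = (521.198787, 254.353562) px
  c3 = (378.886108, 205.516977) px
Planar DLT: solve 8×8 A·h = b for H (H[2,2]=1):
  H  [+709.04607 -239.04592 +438.50589]
  H  [+253.71011 +823.03345 +331.13095]
  H  [+0.13764 -0.28355 +1.00000]
B = K⁻¹H; ‖b₁‖=1.410585, ‖b₂‖=1.410585; λ = 2/(‖b₁‖+‖b₂‖) = 0.708926, sign → tz>0 ⇒ λ=+0.708926
r₁ = λ·B[:,0] = (+0.96589,+0.23986,+0.09757); r₂ = λ·B[:,1] = (-0.21692,+0.95527,-0.20101)
r₃ = r₁×r₂ = (-0.14142,+0.17299,+0.97472); SVD([r₁ r₂ r₃]) → R = UVᵀ:
  R  [+0.96589 -0.21692 -0.14142]
  R  [+0.23986 +0.95527 +0.17299]
  R  [+0.09757 -0.20101 +0.97472]
t = (+0.17793, +0.11399, +0.70893) m
tr R = 2.895876; θ = arccos((tr R − 1)/2) = 0.324098 rad = 18.569°
axis k = ((R−Rᵀ)₃₂, (R−Rᵀ)₁₃, (R−Rᵀ)₂₁) / (2 sinθ) = (-0.587222, -0.375247, +0.717189)
rvec = θ·k = (-0.190318, -0.121617, +0.232440)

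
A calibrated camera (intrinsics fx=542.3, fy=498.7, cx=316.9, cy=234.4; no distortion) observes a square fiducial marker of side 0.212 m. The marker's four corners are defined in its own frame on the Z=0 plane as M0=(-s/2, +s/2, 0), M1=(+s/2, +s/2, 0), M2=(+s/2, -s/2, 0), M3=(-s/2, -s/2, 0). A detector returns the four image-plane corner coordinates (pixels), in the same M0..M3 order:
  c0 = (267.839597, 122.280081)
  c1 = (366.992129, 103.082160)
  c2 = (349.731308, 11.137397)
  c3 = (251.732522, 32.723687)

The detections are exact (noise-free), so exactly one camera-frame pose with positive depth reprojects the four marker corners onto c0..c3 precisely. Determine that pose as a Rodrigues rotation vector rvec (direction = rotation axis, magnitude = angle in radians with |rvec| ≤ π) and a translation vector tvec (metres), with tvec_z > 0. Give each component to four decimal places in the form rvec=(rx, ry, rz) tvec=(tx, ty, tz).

rvec=(-0.0248, 0.1526, -0.1683) tvec=(-0.0179, -0.3799, 1.1338)

Intrinsics K: fx=542.3, fy=498.7, cx=316.9, cy=234.4
Marker side s = 0.212 m; corners in marker frame (Z=0):
  M0 = (-0.1060, +0.1060, 0)
  M1 = (+0.1060, +0.1060, 0)
  M2 = (+0.1060, -0.1060, 0)
  M3 = (-0.1060, -0.1060, 0)
Detected image corners:
  c0 = (267.839597, 122.280081) px
  c1 = (366.992129, 103.082160) px
  c2 = (349.731308, 11.137397) px
  c3 = (251.732522, 32.723687) px
Planar DLT: solve 8×8 A·h = b for H (H[2,2]=1):
  H  [+424.31319 +68.47765 +308.35750]
  H  [-105.06253 +425.77287 +67.28955]
  H  [-0.13154 -0.03294 +1.00000]
B = K⁻¹H; ‖b₁‖=0.881963, ‖b₂‖=0.881963; λ = 2/(‖b₁‖+‖b₂‖) = 1.133835, sign → tz>0 ⇒ λ=+1.133835
r₁ = λ·B[:,0] = (+0.97431,-0.16876,-0.14915); r₂ = λ·B[:,1] = (+0.16500,+0.98559,-0.03735)
r₃ = r₁×r₂ = (+0.15330,+0.01178,+0.98811); SVD([r₁ r₂ r₃]) → R = UVᵀ:
  R  [+0.97431 +0.16500 +0.15330]
  R  [-0.16876 +0.98559 +0.01178]
  R  [-0.14915 -0.03735 +0.98811]
t = (-0.01786, -0.37994, +1.13383) m
tr R = 2.948001; θ = arccos((tr R − 1)/2) = 0.228529 rad = 13.094°
axis k = ((R−Rᵀ)₃₂, (R−Rᵀ)₁₃, (R−Rᵀ)₂₁) / (2 sinθ) = (-0.108450, +0.667532, -0.736641)
rvec = θ·k = (-0.024784, +0.152551, -0.168344)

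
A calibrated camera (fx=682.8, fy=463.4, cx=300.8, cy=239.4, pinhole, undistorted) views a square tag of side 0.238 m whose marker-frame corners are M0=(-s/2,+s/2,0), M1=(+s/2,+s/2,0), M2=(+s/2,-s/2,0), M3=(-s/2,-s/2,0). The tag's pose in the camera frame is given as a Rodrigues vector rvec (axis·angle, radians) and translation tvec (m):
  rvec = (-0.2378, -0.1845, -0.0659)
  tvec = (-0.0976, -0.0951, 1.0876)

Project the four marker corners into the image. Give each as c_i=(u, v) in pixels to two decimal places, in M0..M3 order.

c0=(166.58, 250.76) c1=(319.36, 245.89) c2=(306.10, 151.54) c3=(160.36, 152.26)

Intrinsics K: fx=682.8, fy=463.4, cx=300.8, cy=239.4
Marker side s = 0.238 m; corners in marker frame (Z=0):
  M0 = (-0.1190, +0.1190, 0)
  M1 = (+0.1190, +0.1190, 0)
  M2 = (+0.1190, -0.1190, 0)
  M3 = (-0.1190, -0.1190, 0)
rvec = (-0.2378, -0.1845, -0.0659), |rvec| = θ = 0.30811 rad = 17.653°
Rodrigues: sinθ=0.30326, 1−cosθ=0.04709; R = I + sinθ·[k]× + (1−cosθ)·[k]×²:
    [+0.98096 +0.08663 -0.17382]
    [-0.04310 +0.96979 +0.24009]
    [+0.18937 -0.22802 +0.95506]
t = (-0.0976, -0.0951, 1.0876) m
M0: Pc = R·M0+t = (-0.20403, +0.02543, +1.03793); u = 682.8·(-0.20403)/1.03793 + 300.8 = 166.5822, v = 463.4·(+0.02543)/1.03793 + 239.4 = 250.7555
M1: Pc = R·M1+t = (+0.02944, +0.01518, +1.08300); u = 682.8·(+0.02944)/1.08300 + 300.8 = 319.3628, v = 463.4·(+0.01518)/1.08300 + 239.4 = 245.8939
M2: Pc = R·M2+t = (+0.00883, -0.21563, +1.13727); u = 682.8·(+0.00883)/1.13727 + 300.8 = 306.0988, v = 463.4·(-0.21563)/1.13727 + 239.4 = 151.5362
M3: Pc = R·M3+t = (-0.22464, -0.20538, +1.09220); u = 682.8·(-0.22464)/1.09220 + 300.8 = 160.3623, v = 463.4·(-0.20538)/1.09220 + 239.4 = 152.2625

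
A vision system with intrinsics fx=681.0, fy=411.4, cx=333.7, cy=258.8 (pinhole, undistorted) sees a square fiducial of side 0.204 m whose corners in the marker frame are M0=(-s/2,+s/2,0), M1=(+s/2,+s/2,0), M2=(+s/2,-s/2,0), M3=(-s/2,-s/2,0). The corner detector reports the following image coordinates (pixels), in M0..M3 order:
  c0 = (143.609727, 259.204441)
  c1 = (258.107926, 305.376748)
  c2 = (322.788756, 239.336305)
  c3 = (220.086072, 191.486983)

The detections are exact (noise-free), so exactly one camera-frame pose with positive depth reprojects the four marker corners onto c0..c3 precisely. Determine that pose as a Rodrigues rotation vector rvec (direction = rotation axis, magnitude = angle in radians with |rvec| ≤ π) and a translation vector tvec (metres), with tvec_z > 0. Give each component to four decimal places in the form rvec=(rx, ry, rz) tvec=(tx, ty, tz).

Intrinsics K: fx=681.0, fy=411.4, cx=333.7, cy=258.8
Marker side s = 0.204 m; corners in marker frame (Z=0):
  M0 = (-0.1020, +0.1020, 0)
  M1 = (+0.1020, +0.1020, 0)
  M2 = (+0.1020, -0.1020, 0)
  M3 = (-0.1020, -0.1020, 0)
Detected image corners:
  c0 = (143.609727, 259.204441) px
  c1 = (258.107926, 305.376748) px
  c2 = (322.788756, 239.336305) px
  c3 = (220.086072, 191.486983) px
Planar DLT: solve 8×8 A·h = b for H (H[2,2]=1):
  H  [+612.02925 -418.32239 +239.15641]
  H  [+315.50071 +250.39366 +248.60982]
  H  [+0.34127 -0.31063 +1.00000]
B = K⁻¹H; ‖b₁‖=0.978002, ‖b₂‖=0.978002; λ = 2/(‖b₁‖+‖b₂‖) = 1.022493, sign → tz>0 ⇒ λ=+1.022493
r₁ = λ·B[:,0] = (+0.74795,+0.56463,+0.34895); r₂ = λ·B[:,1] = (-0.47246,+0.82213,-0.31762)
r₃ = r₁×r₂ = (-0.46622,+0.07270,+0.88168); SVD([r₁ r₂ r₃]) → R = UVᵀ:
  R  [+0.74795 -0.47246 -0.46622]
  R  [+0.56463 +0.82213 +0.07270]
  R  [+0.34895 -0.31762 +0.88168]
t = (-0.14195, -0.02533, +1.02249) m
tr R = 2.451759; θ = arccos((tr R − 1)/2) = 0.758484 rad = 43.458°
axis k = ((R−Rᵀ)₃₂, (R−Rᵀ)₁₃, (R−Rᵀ)₂₁) / (2 sinθ) = (-0.283737, -0.592569, +0.753893)
rvec = θ·k = (-0.215210, -0.449455, +0.571816)

rvec=(-0.2152, -0.4495, 0.5718) tvec=(-0.1420, -0.0253, 1.0225)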